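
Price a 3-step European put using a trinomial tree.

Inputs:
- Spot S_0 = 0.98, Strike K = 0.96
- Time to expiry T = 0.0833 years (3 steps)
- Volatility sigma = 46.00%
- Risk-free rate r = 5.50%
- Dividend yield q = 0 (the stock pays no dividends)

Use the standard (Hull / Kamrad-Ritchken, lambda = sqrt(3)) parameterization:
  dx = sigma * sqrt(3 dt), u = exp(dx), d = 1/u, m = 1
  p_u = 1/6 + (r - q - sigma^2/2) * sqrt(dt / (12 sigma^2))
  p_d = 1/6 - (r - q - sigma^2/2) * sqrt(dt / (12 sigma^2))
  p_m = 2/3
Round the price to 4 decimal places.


dt = T/N = 0.027767; dx = sigma*sqrt(3*dt) = 0.132764
u = exp(dx) = 1.141980; d = 1/u = 0.875672
p_u = 0.161354, p_m = 0.666667, p_d = 0.171979
Discount per step: exp(-r*dt) = 0.998474
Stock lattice S(k, j) with j the centered position index:
  k=0: S(0,+0) = 0.9800
  k=1: S(1,-1) = 0.8582; S(1,+0) = 0.9800; S(1,+1) = 1.1191
  k=2: S(2,-2) = 0.7515; S(2,-1) = 0.8582; S(2,+0) = 0.9800; S(2,+1) = 1.1191; S(2,+2) = 1.2780
  k=3: S(3,-3) = 0.6580; S(3,-2) = 0.7515; S(3,-1) = 0.8582; S(3,+0) = 0.9800; S(3,+1) = 1.1191; S(3,+2) = 1.2780; S(3,+3) = 1.4595
Terminal payoffs V(N, j) = max(K - S_T, 0):
  V(3,-3) = 0.301963; V(3,-2) = 0.208535; V(3,-1) = 0.101842; V(3,+0) = 0.000000; V(3,+1) = 0.000000; V(3,+2) = 0.000000; V(3,+3) = 0.000000
Backward induction: V(k, j) = exp(-r*dt) * [p_u * V(k+1, j+1) + p_m * V(k+1, j) + p_d * V(k+1, j-1)]
  V(2,-2) = exp(-r*dt) * [p_u*0.101842 + p_m*0.208535 + p_d*0.301963] = 0.207071
  V(2,-1) = exp(-r*dt) * [p_u*0.000000 + p_m*0.101842 + p_d*0.208535] = 0.103600
  V(2,+0) = exp(-r*dt) * [p_u*0.000000 + p_m*0.000000 + p_d*0.101842] = 0.017488
  V(2,+1) = exp(-r*dt) * [p_u*0.000000 + p_m*0.000000 + p_d*0.000000] = 0.000000
  V(2,+2) = exp(-r*dt) * [p_u*0.000000 + p_m*0.000000 + p_d*0.000000] = 0.000000
  V(1,-1) = exp(-r*dt) * [p_u*0.017488 + p_m*0.103600 + p_d*0.207071] = 0.107336
  V(1,+0) = exp(-r*dt) * [p_u*0.000000 + p_m*0.017488 + p_d*0.103600] = 0.029431
  V(1,+1) = exp(-r*dt) * [p_u*0.000000 + p_m*0.000000 + p_d*0.017488] = 0.003003
  V(0,+0) = exp(-r*dt) * [p_u*0.003003 + p_m*0.029431 + p_d*0.107336] = 0.038506

Answer: Price = V(0,0) = 0.0385


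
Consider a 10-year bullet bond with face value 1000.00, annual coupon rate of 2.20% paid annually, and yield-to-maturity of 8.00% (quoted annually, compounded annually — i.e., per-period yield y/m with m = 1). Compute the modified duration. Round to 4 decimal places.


Coupon per period c = face * coupon_rate / m = 22.000000
Periods per year m = 1; per-period yield y/m = 0.080000
Number of cashflows N = 10
Cashflows (t years, CF_t, discount factor 1/(1+y/m)^(m*t), PV):
  t = 1.0000: CF_t = 22.000000, DF = 0.925926, PV = 20.370370
  t = 2.0000: CF_t = 22.000000, DF = 0.857339, PV = 18.861454
  t = 3.0000: CF_t = 22.000000, DF = 0.793832, PV = 17.464309
  t = 4.0000: CF_t = 22.000000, DF = 0.735030, PV = 16.170657
  t = 5.0000: CF_t = 22.000000, DF = 0.680583, PV = 14.972830
  t = 6.0000: CF_t = 22.000000, DF = 0.630170, PV = 13.863732
  t = 7.0000: CF_t = 22.000000, DF = 0.583490, PV = 12.836789
  t = 8.0000: CF_t = 22.000000, DF = 0.540269, PV = 11.885915
  t = 9.0000: CF_t = 22.000000, DF = 0.500249, PV = 11.005477
  t = 10.0000: CF_t = 1022.000000, DF = 0.463193, PV = 473.383745
Price P = sum_t PV_t = 610.815279
First compute Macaulay numerator sum_t t * PV_t:
  t * PV_t at t = 1.0000: 20.370370
  t * PV_t at t = 2.0000: 37.722908
  t * PV_t at t = 3.0000: 52.392928
  t * PV_t at t = 4.0000: 64.682627
  t * PV_t at t = 5.0000: 74.864152
  t * PV_t at t = 6.0000: 83.182391
  t * PV_t at t = 7.0000: 89.857521
  t * PV_t at t = 8.0000: 95.087324
  t * PV_t at t = 9.0000: 99.049295
  t * PV_t at t = 10.0000: 4733.837448
Macaulay duration D = 5351.046964 / 610.815279 = 8.760500
Modified duration = D / (1 + y/m) = 8.760500 / (1 + 0.080000) = 8.111574

Answer: Modified duration = 8.1116


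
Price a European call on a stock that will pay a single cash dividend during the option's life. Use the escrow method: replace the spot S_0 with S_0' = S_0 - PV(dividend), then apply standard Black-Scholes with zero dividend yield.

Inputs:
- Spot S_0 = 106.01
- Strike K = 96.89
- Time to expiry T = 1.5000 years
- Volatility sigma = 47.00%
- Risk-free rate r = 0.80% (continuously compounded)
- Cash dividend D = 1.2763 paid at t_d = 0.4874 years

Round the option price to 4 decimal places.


PV(D) = D * exp(-r * t_d) = 1.2763 * 0.99610839 = 1.27133314
S_0' = S_0 - PV(D) = 106.0100 - 1.27133314 = 104.73866686
d1 = (ln(S_0'/K) + (r + sigma^2/2)*T) / (sigma*sqrt(T)) = 0.44397791
d2 = d1 - sigma*sqrt(T) = -0.13165218
exp(-rT) = 0.98807171
N(d1) = 0.67147072; N(d2) = 0.44762971
C = S_0' * N(d1) - K * exp(-rT) * N(d2) = 104.73866686 * 0.67147072 - 96.8900 * 0.98807171 * 0.44762971 = 27.4754

Answer: Price = 27.4754


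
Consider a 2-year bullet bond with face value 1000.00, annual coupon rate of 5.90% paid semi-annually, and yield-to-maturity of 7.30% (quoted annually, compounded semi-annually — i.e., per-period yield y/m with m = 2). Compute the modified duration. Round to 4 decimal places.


Coupon per period c = face * coupon_rate / m = 29.500000
Periods per year m = 2; per-period yield y/m = 0.036500
Number of cashflows N = 4
Cashflows (t years, CF_t, discount factor 1/(1+y/m)^(m*t), PV):
  t = 0.5000: CF_t = 29.500000, DF = 0.964785, PV = 28.461167
  t = 1.0000: CF_t = 29.500000, DF = 0.930811, PV = 27.458917
  t = 1.5000: CF_t = 29.500000, DF = 0.898033, PV = 26.491960
  t = 2.0000: CF_t = 1029.500000, DF = 0.866409, PV = 891.967694
Price P = sum_t PV_t = 974.379739
First compute Macaulay numerator sum_t t * PV_t:
  t * PV_t at t = 0.5000: 14.230584
  t * PV_t at t = 1.0000: 27.458917
  t * PV_t at t = 1.5000: 39.737941
  t * PV_t at t = 2.0000: 1783.935389
Macaulay duration D = 1865.362830 / 974.379739 = 1.914411
Modified duration = D / (1 + y/m) = 1.914411 / (1 + 0.036500) = 1.846995

Answer: Modified duration = 1.8470


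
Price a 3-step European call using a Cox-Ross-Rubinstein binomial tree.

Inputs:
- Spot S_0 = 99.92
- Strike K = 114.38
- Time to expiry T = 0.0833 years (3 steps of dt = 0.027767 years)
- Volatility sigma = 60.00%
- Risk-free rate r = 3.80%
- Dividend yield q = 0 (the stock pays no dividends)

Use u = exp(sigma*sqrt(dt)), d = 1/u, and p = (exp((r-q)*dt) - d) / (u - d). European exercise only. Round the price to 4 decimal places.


Answer: Price = V(0,0) = 2.2630

Derivation:
dt = T/N = 0.027767
u = exp(sigma*sqrt(dt)) = 1.105149; d = 1/u = 0.904856
p = (exp((r-q)*dt) - d) / (u - d) = 0.480297
Discount per step: exp(-r*dt) = 0.998945
Stock lattice S(k, i) with i counting down-moves:
  k=0: S(0,0) = 99.9200
  k=1: S(1,0) = 110.4265; S(1,1) = 90.4132
  k=2: S(2,0) = 122.0377; S(2,1) = 99.9200; S(2,2) = 81.8108
  k=3: S(3,0) = 134.8698; S(3,1) = 110.4265; S(3,2) = 90.4132; S(3,3) = 74.0270
Terminal payoffs V(N, i) = max(S_T - K, 0):
  V(3,0) = 20.489799; V(3,1) = 0.000000; V(3,2) = 0.000000; V(3,3) = 0.000000
Backward induction: V(k, i) = exp(-r*dt) * [p * V(k+1, i) + (1-p) * V(k+1, i+1)].
  V(2,0) = exp(-r*dt) * [p*20.489799 + (1-p)*0.000000] = 9.830801
  V(2,1) = exp(-r*dt) * [p*0.000000 + (1-p)*0.000000] = 0.000000
  V(2,2) = exp(-r*dt) * [p*0.000000 + (1-p)*0.000000] = 0.000000
  V(1,0) = exp(-r*dt) * [p*9.830801 + (1-p)*0.000000] = 4.716720
  V(1,1) = exp(-r*dt) * [p*0.000000 + (1-p)*0.000000] = 0.000000
  V(0,0) = exp(-r*dt) * [p*4.716720 + (1-p)*0.000000] = 2.263035


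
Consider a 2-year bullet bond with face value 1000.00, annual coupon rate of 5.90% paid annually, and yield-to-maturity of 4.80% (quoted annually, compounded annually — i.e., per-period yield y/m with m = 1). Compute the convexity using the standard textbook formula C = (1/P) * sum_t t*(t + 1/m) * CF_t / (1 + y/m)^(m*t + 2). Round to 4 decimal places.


Coupon per period c = face * coupon_rate / m = 59.000000
Periods per year m = 1; per-period yield y/m = 0.048000
Number of cashflows N = 2
Cashflows (t years, CF_t, discount factor 1/(1+y/m)^(m*t), PV):
  t = 1.0000: CF_t = 59.000000, DF = 0.954198, PV = 56.297710
  t = 2.0000: CF_t = 1059.000000, DF = 0.910495, PV = 964.213915
Price P = sum_t PV_t = 1020.511625
Convexity numerator sum_t t*(t + 1/m) * CF_t / (1+y/m)^(m*t + 2):
  t = 1.0000: term = 102.517536
  t = 2.0000: term = 5267.470110
Convexity = (1/P) * sum = 5369.987646 / 1020.511625 = 5.262054

Answer: Convexity = 5.2621


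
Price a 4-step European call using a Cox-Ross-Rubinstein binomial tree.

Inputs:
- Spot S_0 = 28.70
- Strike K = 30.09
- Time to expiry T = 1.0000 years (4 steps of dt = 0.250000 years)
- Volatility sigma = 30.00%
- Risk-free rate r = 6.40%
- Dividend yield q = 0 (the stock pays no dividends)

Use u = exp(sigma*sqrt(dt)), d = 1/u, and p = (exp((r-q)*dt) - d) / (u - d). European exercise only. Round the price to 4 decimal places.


dt = T/N = 0.250000
u = exp(sigma*sqrt(dt)) = 1.161834; d = 1/u = 0.860708
p = (exp((r-q)*dt) - d) / (u - d) = 0.516131
Discount per step: exp(-r*dt) = 0.984127
Stock lattice S(k, i) with i counting down-moves:
  k=0: S(0,0) = 28.7000
  k=1: S(1,0) = 33.3446; S(1,1) = 24.7023
  k=2: S(2,0) = 38.7409; S(2,1) = 28.7000; S(2,2) = 21.2615
  k=3: S(3,0) = 45.0106; S(3,1) = 33.3446; S(3,2) = 24.7023; S(3,3) = 18.2999
  k=4: S(4,0) = 52.2948; S(4,1) = 38.7409; S(4,2) = 28.7000; S(4,3) = 21.2615; S(4,4) = 15.7509
Terminal payoffs V(N, i) = max(S_T - K, 0):
  V(4,0) = 22.204810; V(4,1) = 8.650948; V(4,2) = 0.000000; V(4,3) = 0.000000; V(4,4) = 0.000000
Backward induction: V(k, i) = exp(-r*dt) * [p * V(k+1, i) + (1-p) * V(k+1, i+1)].
  V(3,0) = exp(-r*dt) * [p*22.204810 + (1-p)*8.650948] = 15.398169
  V(3,1) = exp(-r*dt) * [p*8.650948 + (1-p)*0.000000] = 4.394154
  V(3,2) = exp(-r*dt) * [p*0.000000 + (1-p)*0.000000] = 0.000000
  V(3,3) = exp(-r*dt) * [p*0.000000 + (1-p)*0.000000] = 0.000000
  V(2,0) = exp(-r*dt) * [p*15.398169 + (1-p)*4.394154] = 9.913775
  V(2,1) = exp(-r*dt) * [p*4.394154 + (1-p)*0.000000] = 2.231962
  V(2,2) = exp(-r*dt) * [p*0.000000 + (1-p)*0.000000] = 0.000000
  V(1,0) = exp(-r*dt) * [p*9.913775 + (1-p)*2.231962] = 6.098427
  V(1,1) = exp(-r*dt) * [p*2.231962 + (1-p)*0.000000] = 1.133700
  V(0,0) = exp(-r*dt) * [p*6.098427 + (1-p)*1.133700] = 3.637483

Answer: Price = V(0,0) = 3.6375


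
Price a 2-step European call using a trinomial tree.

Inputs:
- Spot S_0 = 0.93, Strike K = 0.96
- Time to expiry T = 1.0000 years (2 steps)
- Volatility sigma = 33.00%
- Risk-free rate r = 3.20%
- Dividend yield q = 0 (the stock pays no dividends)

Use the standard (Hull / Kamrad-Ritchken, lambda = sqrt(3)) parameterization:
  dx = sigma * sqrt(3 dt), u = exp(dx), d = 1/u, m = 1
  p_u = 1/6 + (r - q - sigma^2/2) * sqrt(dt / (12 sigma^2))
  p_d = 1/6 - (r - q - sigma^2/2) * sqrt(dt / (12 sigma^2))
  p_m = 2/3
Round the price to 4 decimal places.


dt = T/N = 0.500000; dx = sigma*sqrt(3*dt) = 0.404166
u = exp(dx) = 1.498052; d = 1/u = 0.667533
p_u = 0.152780, p_m = 0.666667, p_d = 0.180553
Discount per step: exp(-r*dt) = 0.984127
Stock lattice S(k, j) with j the centered position index:
  k=0: S(0,+0) = 0.9300
  k=1: S(1,-1) = 0.6208; S(1,+0) = 0.9300; S(1,+1) = 1.3932
  k=2: S(2,-2) = 0.4144; S(2,-1) = 0.6208; S(2,+0) = 0.9300; S(2,+1) = 1.3932; S(2,+2) = 2.0871
Terminal payoffs V(N, j) = max(S_T - K, 0):
  V(2,-2) = 0.000000; V(2,-1) = 0.000000; V(2,+0) = 0.000000; V(2,+1) = 0.433189; V(2,+2) = 1.127069
Backward induction: V(k, j) = exp(-r*dt) * [p_u * V(k+1, j+1) + p_m * V(k+1, j) + p_d * V(k+1, j-1)]
  V(1,-1) = exp(-r*dt) * [p_u*0.000000 + p_m*0.000000 + p_d*0.000000] = 0.000000
  V(1,+0) = exp(-r*dt) * [p_u*0.433189 + p_m*0.000000 + p_d*0.000000] = 0.065132
  V(1,+1) = exp(-r*dt) * [p_u*1.127069 + p_m*0.433189 + p_d*0.000000] = 0.453669
  V(0,+0) = exp(-r*dt) * [p_u*0.453669 + p_m*0.065132 + p_d*0.000000] = 0.110944

Answer: Price = V(0,0) = 0.1109


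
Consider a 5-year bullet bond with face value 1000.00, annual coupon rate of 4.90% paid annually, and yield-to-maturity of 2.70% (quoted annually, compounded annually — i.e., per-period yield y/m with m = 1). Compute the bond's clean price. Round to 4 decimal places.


Coupon per period c = face * coupon_rate / m = 49.000000
Periods per year m = 1; per-period yield y/m = 0.027000
Number of cashflows N = 5
Cashflows (t years, CF_t, discount factor 1/(1+y/m)^(m*t), PV):
  t = 1.0000: CF_t = 49.000000, DF = 0.973710, PV = 47.711782
  t = 2.0000: CF_t = 49.000000, DF = 0.948111, PV = 46.457431
  t = 3.0000: CF_t = 49.000000, DF = 0.923185, PV = 45.236058
  t = 4.0000: CF_t = 49.000000, DF = 0.898914, PV = 44.046794
  t = 5.0000: CF_t = 1049.000000, DF = 0.875282, PV = 918.170363
Price P = sum_t PV_t = 1101.622428

Answer: Price = 1101.6224


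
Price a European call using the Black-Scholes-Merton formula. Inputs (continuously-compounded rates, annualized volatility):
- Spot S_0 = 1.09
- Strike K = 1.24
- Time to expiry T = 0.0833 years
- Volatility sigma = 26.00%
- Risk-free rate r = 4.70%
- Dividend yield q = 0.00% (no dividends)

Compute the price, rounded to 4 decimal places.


d1 = (ln(S/K) + (r - q + 0.5*sigma^2) * T) / (sigma * sqrt(T)) = -1.62849404
d2 = d1 - sigma * sqrt(T) = -1.70353456
exp(-rT) = 0.99609255; exp(-qT) = 1.00000000
C = S_0 * exp(-qT) * N(d1) - K * exp(-rT) * N(d2)
N(d1) = 0.05171009; N(d2) = 0.04423404
C = 1.0900 * 1.00000000 * 0.05171009 - 1.2400 * 0.99609255 * 0.04423404 = 0.0017

Answer: Price = 0.0017


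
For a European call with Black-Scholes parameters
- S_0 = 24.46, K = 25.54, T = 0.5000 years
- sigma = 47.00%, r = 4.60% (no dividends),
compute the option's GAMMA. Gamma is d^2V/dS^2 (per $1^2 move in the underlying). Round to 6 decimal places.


d1 = 0.1053687788; d2 = -0.2269714084
phi(d1) = 0.3967337719; exp(-qT) = 1.0000000000; exp(-rT) = 0.9772624838
Gamma = exp(-qT) * phi(d1) / (S * sigma * sqrt(T)) = 1.0000000000 * 0.3967337719 / (24.4600 * 0.4700 * 0.7071067812) = 0.048804

Answer: Gamma = 0.048804


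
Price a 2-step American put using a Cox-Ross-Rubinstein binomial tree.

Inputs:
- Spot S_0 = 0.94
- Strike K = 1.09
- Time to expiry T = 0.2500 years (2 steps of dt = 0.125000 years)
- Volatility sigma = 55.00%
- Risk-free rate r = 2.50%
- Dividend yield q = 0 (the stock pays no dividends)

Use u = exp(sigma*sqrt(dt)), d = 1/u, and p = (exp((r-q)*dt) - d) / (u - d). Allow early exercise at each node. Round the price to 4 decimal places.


Answer: Price = V(0,0) = 0.2073

Derivation:
dt = T/N = 0.125000
u = exp(sigma*sqrt(dt)) = 1.214648; d = 1/u = 0.823284
p = (exp((r-q)*dt) - d) / (u - d) = 0.459536
Discount per step: exp(-r*dt) = 0.996880
Stock lattice S(k, i) with i counting down-moves:
  k=0: S(0,0) = 0.9400
  k=1: S(1,0) = 1.1418; S(1,1) = 0.7739
  k=2: S(2,0) = 1.3868; S(2,1) = 0.9400; S(2,2) = 0.6371
Terminal payoffs V(N, i) = max(K - S_T, 0):
  V(2,0) = 0.000000; V(2,1) = 0.150000; V(2,2) = 0.452872
Backward induction: V(k, i) = exp(-r*dt) * [p * V(k+1, i) + (1-p) * V(k+1, i+1)]; then take max(V_cont, immediate exercise) for American.
  V(1,0) = exp(-r*dt) * [p*0.000000 + (1-p)*0.150000] = 0.080817; exercise = 0.000000; V(1,0) = max -> 0.080817
  V(1,1) = exp(-r*dt) * [p*0.150000 + (1-p)*0.452872] = 0.312712; exercise = 0.316113; V(1,1) = max -> 0.316113
  V(0,0) = exp(-r*dt) * [p*0.080817 + (1-p)*0.316113] = 0.207337; exercise = 0.150000; V(0,0) = max -> 0.207337


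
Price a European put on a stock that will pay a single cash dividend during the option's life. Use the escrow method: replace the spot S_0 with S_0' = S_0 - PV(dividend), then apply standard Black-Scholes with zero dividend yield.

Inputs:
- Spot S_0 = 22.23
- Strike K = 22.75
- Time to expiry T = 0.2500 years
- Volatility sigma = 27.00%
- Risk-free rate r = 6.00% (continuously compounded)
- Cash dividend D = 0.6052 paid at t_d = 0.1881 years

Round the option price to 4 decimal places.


PV(D) = D * exp(-r * t_d) = 0.6052 * 0.98877745 = 0.59840811
S_0' = S_0 - PV(D) = 22.2300 - 0.59840811 = 21.63159189
d1 = (ln(S_0'/K) + (r + sigma^2/2)*T) / (sigma*sqrt(T)) = -0.19479861
d2 = d1 - sigma*sqrt(T) = -0.32979861
exp(-rT) = 0.98511194
N(-d1) = 0.57722469; N(-d2) = 0.62922393
P = K * exp(-rT) * N(-d2) - S_0' * N(-d1) = 22.7500 * 0.98511194 * 0.62922393 - 21.63159189 * 0.57722469 = 1.6154

Answer: Price = 1.6154


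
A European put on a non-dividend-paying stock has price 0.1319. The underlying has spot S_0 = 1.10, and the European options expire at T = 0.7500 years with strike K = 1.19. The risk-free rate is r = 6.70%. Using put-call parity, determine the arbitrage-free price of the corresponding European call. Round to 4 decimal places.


Answer: Call price = 0.1002

Derivation:
Put-call parity: C - P = S_0 * exp(-qT) - K * exp(-rT).
S_0 * exp(-qT) = 1.1000 * 1.00000000 = 1.10000000
K * exp(-rT) = 1.1900 * 0.95099165 = 1.13168006
C = P + S*exp(-qT) - K*exp(-rT)
C = 0.1319 + 1.10000000 - 1.13168006 = 0.1002


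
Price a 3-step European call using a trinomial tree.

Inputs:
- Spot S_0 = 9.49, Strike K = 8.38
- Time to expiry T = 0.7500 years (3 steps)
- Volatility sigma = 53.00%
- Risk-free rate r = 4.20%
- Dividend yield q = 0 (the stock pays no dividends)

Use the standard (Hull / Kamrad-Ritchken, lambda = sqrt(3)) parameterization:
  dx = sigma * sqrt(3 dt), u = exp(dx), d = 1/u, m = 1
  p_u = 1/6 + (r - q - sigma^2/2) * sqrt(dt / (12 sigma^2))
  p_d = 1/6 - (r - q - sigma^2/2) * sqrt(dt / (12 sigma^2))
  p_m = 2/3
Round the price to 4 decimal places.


Answer: Price = V(0,0) = 2.3682

Derivation:
dt = T/N = 0.250000; dx = sigma*sqrt(3*dt) = 0.458993
u = exp(dx) = 1.582480; d = 1/u = 0.631919
p_u = 0.139855, p_m = 0.666667, p_d = 0.193478
Discount per step: exp(-r*dt) = 0.989555
Stock lattice S(k, j) with j the centered position index:
  k=0: S(0,+0) = 9.4900
  k=1: S(1,-1) = 5.9969; S(1,+0) = 9.4900; S(1,+1) = 15.0177
  k=2: S(2,-2) = 3.7896; S(2,-1) = 5.9969; S(2,+0) = 9.4900; S(2,+1) = 15.0177; S(2,+2) = 23.7653
  k=3: S(3,-3) = 2.3947; S(3,-2) = 3.7896; S(3,-1) = 5.9969; S(3,+0) = 9.4900; S(3,+1) = 15.0177; S(3,+2) = 23.7653; S(3,+3) = 37.6081
Terminal payoffs V(N, j) = max(S_T - K, 0):
  V(3,-3) = 0.000000; V(3,-2) = 0.000000; V(3,-1) = 0.000000; V(3,+0) = 1.110000; V(3,+1) = 6.637739; V(3,+2) = 15.385276; V(3,+3) = 29.228083
Backward induction: V(k, j) = exp(-r*dt) * [p_u * V(k+1, j+1) + p_m * V(k+1, j) + p_d * V(k+1, j-1)]
  V(2,-2) = exp(-r*dt) * [p_u*0.000000 + p_m*0.000000 + p_d*0.000000] = 0.000000
  V(2,-1) = exp(-r*dt) * [p_u*1.110000 + p_m*0.000000 + p_d*0.000000] = 0.153618
  V(2,+0) = exp(-r*dt) * [p_u*6.637739 + p_m*1.110000 + p_d*0.000000] = 1.650897
  V(2,+1) = exp(-r*dt) * [p_u*15.385276 + p_m*6.637739 + p_d*1.110000] = 6.720693
  V(2,+2) = exp(-r*dt) * [p_u*29.228083 + p_m*15.385276 + p_d*6.637739] = 15.465566
  V(1,-1) = exp(-r*dt) * [p_u*1.650897 + p_m*0.153618 + p_d*0.000000] = 0.329817
  V(1,+0) = exp(-r*dt) * [p_u*6.720693 + p_m*1.650897 + p_d*0.153618] = 2.048620
  V(1,+1) = exp(-r*dt) * [p_u*15.465566 + p_m*6.720693 + p_d*1.650897] = 6.890088
  V(0,+0) = exp(-r*dt) * [p_u*6.890088 + p_m*2.048620 + p_d*0.329817] = 2.368178


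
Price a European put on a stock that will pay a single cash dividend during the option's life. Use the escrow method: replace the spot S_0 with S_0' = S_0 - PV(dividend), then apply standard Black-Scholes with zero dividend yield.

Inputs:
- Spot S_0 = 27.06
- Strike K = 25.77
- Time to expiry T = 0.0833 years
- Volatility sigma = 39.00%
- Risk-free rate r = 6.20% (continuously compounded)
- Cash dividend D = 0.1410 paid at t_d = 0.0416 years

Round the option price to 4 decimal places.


PV(D) = D * exp(-r * t_d) = 0.1410 * 0.99742412 = 0.14063680
S_0' = S_0 - PV(D) = 27.0600 - 0.14063680 = 26.91936320
d1 = (ln(S_0'/K) + (r + sigma^2/2)*T) / (sigma*sqrt(T)) = 0.48981881
d2 = d1 - sigma*sqrt(T) = 0.37725803
exp(-rT) = 0.99484871
N(-d1) = 0.31213106; N(-d2) = 0.35299093
P = K * exp(-rT) * N(-d2) - S_0' * N(-d1) = 25.7700 * 0.99484871 * 0.35299093 - 26.91936320 * 0.31213106 = 0.6473

Answer: Price = 0.6473


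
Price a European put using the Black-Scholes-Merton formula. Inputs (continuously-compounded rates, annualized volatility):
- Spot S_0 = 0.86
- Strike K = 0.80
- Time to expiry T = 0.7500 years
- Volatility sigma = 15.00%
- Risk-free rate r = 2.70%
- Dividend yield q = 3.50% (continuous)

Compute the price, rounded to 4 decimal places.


Answer: Price = 0.0205

Derivation:
d1 = (ln(S/K) + (r - q + 0.5*sigma^2) * T) / (sigma * sqrt(T)) = 0.57548860
d2 = d1 - sigma * sqrt(T) = 0.44558479
exp(-rT) = 0.97995365; exp(-qT) = 0.97409154
P = K * exp(-rT) * N(-d2) - S_0 * exp(-qT) * N(-d1)
N(-d1) = 0.28248045; N(-d2) = 0.32794860
P = 0.8000 * 0.97995365 * 0.32794860 - 0.8600 * 0.97409154 * 0.28248045 = 0.0205


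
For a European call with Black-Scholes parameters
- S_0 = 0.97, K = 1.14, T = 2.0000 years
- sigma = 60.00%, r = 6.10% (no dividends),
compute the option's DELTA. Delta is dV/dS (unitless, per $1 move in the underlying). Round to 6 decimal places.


d1 = 0.3777276392; d2 = -0.4708004983
phi(d1) = 0.3714735490; exp(-qT) = 1.0000000000; exp(-rT) = 0.8851483685
N(d1) = 0.6471835334
Delta = exp(-qT) * N(d1) = 1.0000000000 * 0.6471835334 = 0.647184

Answer: Delta = 0.647184


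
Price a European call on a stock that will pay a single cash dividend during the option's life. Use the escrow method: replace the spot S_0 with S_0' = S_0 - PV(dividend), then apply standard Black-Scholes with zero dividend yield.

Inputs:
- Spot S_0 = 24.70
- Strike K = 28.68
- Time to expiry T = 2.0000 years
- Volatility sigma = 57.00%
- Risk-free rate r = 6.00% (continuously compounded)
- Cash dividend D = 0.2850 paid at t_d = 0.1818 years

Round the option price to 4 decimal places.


Answer: Price = 7.3046

Derivation:
PV(D) = D * exp(-r * t_d) = 0.2850 * 0.98915128 = 0.28190811
S_0' = S_0 - PV(D) = 24.7000 - 0.28190811 = 24.41809189
d1 = (ln(S_0'/K) + (r + sigma^2/2)*T) / (sigma*sqrt(T)) = 0.35234301
d2 = d1 - sigma*sqrt(T) = -0.45375872
exp(-rT) = 0.88692044
N(d1) = 0.63770948; N(d2) = 0.32500125
C = S_0' * N(d1) - K * exp(-rT) * N(d2) = 24.41809189 * 0.63770948 - 28.6800 * 0.88692044 * 0.32500125 = 7.3046


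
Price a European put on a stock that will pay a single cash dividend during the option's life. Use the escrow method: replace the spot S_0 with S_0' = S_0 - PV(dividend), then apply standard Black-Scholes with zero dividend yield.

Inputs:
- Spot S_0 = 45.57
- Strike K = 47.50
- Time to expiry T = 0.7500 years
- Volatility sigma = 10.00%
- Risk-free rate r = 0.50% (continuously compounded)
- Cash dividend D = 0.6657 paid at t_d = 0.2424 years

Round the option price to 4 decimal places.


Answer: Price = 3.0843

Derivation:
PV(D) = D * exp(-r * t_d) = 0.6657 * 0.99878873 = 0.66489366
S_0' = S_0 - PV(D) = 45.5700 - 0.66489366 = 44.90510634
d1 = (ln(S_0'/K) + (r + sigma^2/2)*T) / (sigma*sqrt(T)) = -0.56208739
d2 = d1 - sigma*sqrt(T) = -0.64868993
exp(-rT) = 0.99625702
N(-d1) = 0.71297176; N(-d2) = 0.74173059
P = K * exp(-rT) * N(-d2) - S_0' * N(-d1) = 47.5000 * 0.99625702 * 0.74173059 - 44.90510634 * 0.71297176 = 3.0843


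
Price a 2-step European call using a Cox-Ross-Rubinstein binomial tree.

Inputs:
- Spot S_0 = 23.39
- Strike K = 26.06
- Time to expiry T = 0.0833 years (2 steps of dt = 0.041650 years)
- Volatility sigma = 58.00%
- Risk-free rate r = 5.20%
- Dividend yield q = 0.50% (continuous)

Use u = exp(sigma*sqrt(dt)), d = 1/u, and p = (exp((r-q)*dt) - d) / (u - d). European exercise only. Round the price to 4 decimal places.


dt = T/N = 0.041650
u = exp(sigma*sqrt(dt)) = 1.125659; d = 1/u = 0.888369
p = (exp((r-q)*dt) - d) / (u - d) = 0.478700
Discount per step: exp(-r*dt) = 0.997837
Stock lattice S(k, i) with i counting down-moves:
  k=0: S(0,0) = 23.3900
  k=1: S(1,0) = 26.3292; S(1,1) = 20.7789
  k=2: S(2,0) = 29.6376; S(2,1) = 23.3900; S(2,2) = 18.4594
Terminal payoffs V(N, i) = max(S_T - K, 0):
  V(2,0) = 3.577642; V(2,1) = 0.000000; V(2,2) = 0.000000
Backward induction: V(k, i) = exp(-r*dt) * [p * V(k+1, i) + (1-p) * V(k+1, i+1)].
  V(1,0) = exp(-r*dt) * [p*3.577642 + (1-p)*0.000000] = 1.708912
  V(1,1) = exp(-r*dt) * [p*0.000000 + (1-p)*0.000000] = 0.000000
  V(0,0) = exp(-r*dt) * [p*1.708912 + (1-p)*0.000000] = 0.816287

Answer: Price = V(0,0) = 0.8163


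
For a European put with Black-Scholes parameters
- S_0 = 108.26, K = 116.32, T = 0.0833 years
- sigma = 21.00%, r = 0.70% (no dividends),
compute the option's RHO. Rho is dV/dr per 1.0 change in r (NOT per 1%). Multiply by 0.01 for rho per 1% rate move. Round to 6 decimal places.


Answer: Rho = -8.579742

Derivation:
d1 = -1.1448573673; d2 = -1.2054670200
phi(d1) = 0.2071550507; exp(-qT) = 1.0000000000; exp(-rT) = 0.9994170700
N(-d2) = 0.8859884688
Rho = -K*T*exp(-rT)*N(-d2) = -116.3200 * 0.0833 * 0.9994170700 * 0.8859884688 = -8.579742


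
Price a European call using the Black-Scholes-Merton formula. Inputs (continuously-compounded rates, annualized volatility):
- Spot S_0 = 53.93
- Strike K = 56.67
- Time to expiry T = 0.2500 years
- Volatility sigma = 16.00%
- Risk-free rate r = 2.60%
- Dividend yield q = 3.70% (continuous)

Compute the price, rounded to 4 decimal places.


Answer: Price = 0.6771

Derivation:
d1 = (ln(S/K) + (r - q + 0.5*sigma^2) * T) / (sigma * sqrt(T)) = -0.61385076
d2 = d1 - sigma * sqrt(T) = -0.69385076
exp(-rT) = 0.99352108; exp(-qT) = 0.99079265
C = S_0 * exp(-qT) * N(d1) - K * exp(-rT) * N(d2)
N(d1) = 0.26965698; N(d2) = 0.24388790
C = 53.9300 * 0.99079265 * 0.26965698 - 56.6700 * 0.99352108 * 0.24388790 = 0.6771


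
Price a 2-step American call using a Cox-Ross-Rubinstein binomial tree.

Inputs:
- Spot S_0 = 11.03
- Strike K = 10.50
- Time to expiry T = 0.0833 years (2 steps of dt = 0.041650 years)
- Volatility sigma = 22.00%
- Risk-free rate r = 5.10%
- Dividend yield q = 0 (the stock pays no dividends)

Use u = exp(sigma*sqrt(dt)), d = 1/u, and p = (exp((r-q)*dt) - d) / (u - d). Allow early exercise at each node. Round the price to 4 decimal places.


Answer: Price = V(0,0) = 0.6733

Derivation:
dt = T/N = 0.041650
u = exp(sigma*sqrt(dt)) = 1.045922; d = 1/u = 0.956095
p = (exp((r-q)*dt) - d) / (u - d) = 0.512450
Discount per step: exp(-r*dt) = 0.997878
Stock lattice S(k, i) with i counting down-moves:
  k=0: S(0,0) = 11.0300
  k=1: S(1,0) = 11.5365; S(1,1) = 10.5457
  k=2: S(2,0) = 12.0663; S(2,1) = 11.0300; S(2,2) = 10.0827
Terminal payoffs V(N, i) = max(S_T - K, 0):
  V(2,0) = 1.566289; V(2,1) = 0.530000; V(2,2) = 0.000000
Backward induction: V(k, i) = exp(-r*dt) * [p * V(k+1, i) + (1-p) * V(k+1, i+1)]; then take max(V_cont, immediate exercise) for American.
  V(1,0) = exp(-r*dt) * [p*1.566289 + (1-p)*0.530000] = 1.058794; exercise = 1.036514; V(1,0) = max -> 1.058794
  V(1,1) = exp(-r*dt) * [p*0.530000 + (1-p)*0.000000] = 0.271022; exercise = 0.045724; V(1,1) = max -> 0.271022
  V(0,0) = exp(-r*dt) * [p*1.058794 + (1-p)*0.271022] = 0.673284; exercise = 0.530000; V(0,0) = max -> 0.673284


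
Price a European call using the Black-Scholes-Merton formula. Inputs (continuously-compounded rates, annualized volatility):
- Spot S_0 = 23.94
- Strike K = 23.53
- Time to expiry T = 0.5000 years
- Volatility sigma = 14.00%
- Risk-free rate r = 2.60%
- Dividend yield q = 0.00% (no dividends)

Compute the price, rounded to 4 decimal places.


d1 = (ln(S/K) + (r - q + 0.5*sigma^2) * T) / (sigma * sqrt(T)) = 0.35531608
d2 = d1 - sigma * sqrt(T) = 0.25632113
exp(-rT) = 0.98708414; exp(-qT) = 1.00000000
C = S_0 * exp(-qT) * N(d1) - K * exp(-rT) * N(d2)
N(d1) = 0.63882360; N(d2) = 0.60114856
C = 23.9400 * 1.00000000 * 0.63882360 - 23.5300 * 0.98708414 * 0.60114856 = 1.3311

Answer: Price = 1.3311


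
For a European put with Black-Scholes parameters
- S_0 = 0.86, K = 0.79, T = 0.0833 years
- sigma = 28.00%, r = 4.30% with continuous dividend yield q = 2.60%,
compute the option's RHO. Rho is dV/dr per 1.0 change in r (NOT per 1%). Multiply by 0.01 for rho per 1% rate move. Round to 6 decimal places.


Answer: Rho = -0.009970

Derivation:
d1 = 1.1084979842; d2 = 1.0276851140
phi(d1) = 0.2158174379; exp(-qT) = 0.9978365437; exp(-rT) = 0.9964245074
N(-d2) = 0.1520489862
Rho = -K*T*exp(-rT)*N(-d2) = -0.7900 * 0.0833 * 0.9964245074 * 0.1520489862 = -0.009970


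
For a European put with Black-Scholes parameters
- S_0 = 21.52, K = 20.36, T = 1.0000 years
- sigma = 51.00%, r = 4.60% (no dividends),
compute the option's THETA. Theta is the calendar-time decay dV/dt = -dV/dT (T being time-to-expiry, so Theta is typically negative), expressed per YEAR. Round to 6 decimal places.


Answer: Theta = -1.507739

Derivation:
d1 = 0.4538442032; d2 = -0.0561557968
phi(d1) = 0.3599011698; exp(-qT) = 1.0000000000; exp(-rT) = 0.9550419622
Theta = -S*exp(-qT)*phi(d1)*sigma/(2*sqrt(T)) + r*K*exp(-rT)*N(-d2) - q*S*exp(-qT)*N(-d1)
N(-d1) = 0.3249704829; N(-d2) = 0.5223911527; sqrt(T) = 1.0000000000
Term 1 = -21.5200 * 1.0000000000 * 0.3599011698 * 0.5100 / (2 * 1.0000000000) = -1.9749936594
Term 2 = 0.0460 * 20.3600 * 0.9550419622 * 0.5223911527 = 0.4672549084
Term 3 = 0 (no dividend yield, q = 0)
Theta = -1.9749936594 + (0.4672549084) + (0.0000000000) = -1.507739


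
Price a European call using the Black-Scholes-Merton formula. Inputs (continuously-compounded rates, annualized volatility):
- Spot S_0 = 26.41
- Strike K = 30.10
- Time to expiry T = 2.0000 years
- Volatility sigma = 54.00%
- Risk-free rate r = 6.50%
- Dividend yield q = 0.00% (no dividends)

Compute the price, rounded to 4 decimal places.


d1 = (ln(S/K) + (r - q + 0.5*sigma^2) * T) / (sigma * sqrt(T)) = 0.38081308
d2 = d1 - sigma * sqrt(T) = -0.38286224
exp(-rT) = 0.87809543; exp(-qT) = 1.00000000
C = S_0 * exp(-qT) * N(d1) - K * exp(-rT) * N(d2)
N(d1) = 0.64832902; N(d2) = 0.35091095
C = 26.4100 * 1.00000000 * 0.64832902 - 30.1000 * 0.87809543 * 0.35091095 = 7.8476

Answer: Price = 7.8476


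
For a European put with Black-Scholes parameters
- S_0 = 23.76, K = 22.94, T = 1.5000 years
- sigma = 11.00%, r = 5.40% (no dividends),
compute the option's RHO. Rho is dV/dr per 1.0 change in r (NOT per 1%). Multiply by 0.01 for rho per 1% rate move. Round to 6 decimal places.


Answer: Rho = -6.772740

Derivation:
d1 = 0.9292947136; d2 = 0.7945727777
phi(d1) = 0.2590503420; exp(-qT) = 1.0000000000; exp(-rT) = 0.9221936914
N(-d2) = 0.2134310293
Rho = -K*T*exp(-rT)*N(-d2) = -22.9400 * 1.5000 * 0.9221936914 * 0.2134310293 = -6.772740


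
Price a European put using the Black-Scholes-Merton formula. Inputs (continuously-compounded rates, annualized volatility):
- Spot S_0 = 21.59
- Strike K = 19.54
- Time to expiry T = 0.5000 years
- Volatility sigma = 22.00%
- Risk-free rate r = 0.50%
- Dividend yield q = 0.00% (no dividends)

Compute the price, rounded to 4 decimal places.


Answer: Price = 0.4889

Derivation:
d1 = (ln(S/K) + (r - q + 0.5*sigma^2) * T) / (sigma * sqrt(T)) = 0.73517634
d2 = d1 - sigma * sqrt(T) = 0.57961284
exp(-rT) = 0.99750312; exp(-qT) = 1.00000000
P = K * exp(-rT) * N(-d2) - S_0 * exp(-qT) * N(-d1)
N(-d1) = 0.23111605; N(-d2) = 0.28108786
P = 19.5400 * 0.99750312 * 0.28108786 - 21.5900 * 1.00000000 * 0.23111605 = 0.4889


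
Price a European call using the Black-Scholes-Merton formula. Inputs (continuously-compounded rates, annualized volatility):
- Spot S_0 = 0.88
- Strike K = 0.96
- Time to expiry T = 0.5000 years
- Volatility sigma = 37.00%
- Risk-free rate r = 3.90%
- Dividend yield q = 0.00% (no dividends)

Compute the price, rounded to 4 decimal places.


Answer: Price = 0.0672

Derivation:
d1 = (ln(S/K) + (r - q + 0.5*sigma^2) * T) / (sigma * sqrt(T)) = -0.12722715
d2 = d1 - sigma * sqrt(T) = -0.38885666
exp(-rT) = 0.98068890; exp(-qT) = 1.00000000
C = S_0 * exp(-qT) * N(d1) - K * exp(-rT) * N(d2)
N(d1) = 0.44938031; N(d2) = 0.34869109
C = 0.8800 * 1.00000000 * 0.44938031 - 0.9600 * 0.98068890 * 0.34869109 = 0.0672


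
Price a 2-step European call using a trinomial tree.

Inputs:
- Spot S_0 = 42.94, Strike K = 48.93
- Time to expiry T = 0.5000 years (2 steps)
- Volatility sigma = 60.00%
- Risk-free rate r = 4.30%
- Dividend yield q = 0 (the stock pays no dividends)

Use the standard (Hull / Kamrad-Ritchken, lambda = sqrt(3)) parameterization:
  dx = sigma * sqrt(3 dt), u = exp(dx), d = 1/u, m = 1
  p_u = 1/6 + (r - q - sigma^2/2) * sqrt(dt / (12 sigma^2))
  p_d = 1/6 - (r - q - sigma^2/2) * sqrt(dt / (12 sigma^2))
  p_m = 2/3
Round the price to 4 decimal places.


Answer: Price = V(0,0) = 5.3280

Derivation:
dt = T/N = 0.250000; dx = sigma*sqrt(3*dt) = 0.519615
u = exp(dx) = 1.681381; d = 1/u = 0.594749
p_u = 0.133710, p_m = 0.666667, p_d = 0.199624
Discount per step: exp(-r*dt) = 0.989308
Stock lattice S(k, j) with j the centered position index:
  k=0: S(0,+0) = 42.9400
  k=1: S(1,-1) = 25.5385; S(1,+0) = 42.9400; S(1,+1) = 72.1985
  k=2: S(2,-2) = 15.1890; S(2,-1) = 25.5385; S(2,+0) = 42.9400; S(2,+1) = 72.1985; S(2,+2) = 121.3931
Terminal payoffs V(N, j) = max(S_T - K, 0):
  V(2,-2) = 0.000000; V(2,-1) = 0.000000; V(2,+0) = 0.000000; V(2,+1) = 23.268483; V(2,+2) = 72.463129
Backward induction: V(k, j) = exp(-r*dt) * [p_u * V(k+1, j+1) + p_m * V(k+1, j) + p_d * V(k+1, j-1)]
  V(1,-1) = exp(-r*dt) * [p_u*0.000000 + p_m*0.000000 + p_d*0.000000] = 0.000000
  V(1,+0) = exp(-r*dt) * [p_u*23.268483 + p_m*0.000000 + p_d*0.000000] = 3.077953
  V(1,+1) = exp(-r*dt) * [p_u*72.463129 + p_m*23.268483 + p_d*0.000000] = 24.931874
  V(0,+0) = exp(-r*dt) * [p_u*24.931874 + p_m*3.077953 + p_d*0.000000] = 5.328014


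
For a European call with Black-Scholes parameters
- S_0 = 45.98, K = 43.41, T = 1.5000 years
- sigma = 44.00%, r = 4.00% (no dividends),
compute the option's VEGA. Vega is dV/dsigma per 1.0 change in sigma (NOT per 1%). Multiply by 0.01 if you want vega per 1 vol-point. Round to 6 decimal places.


d1 = 0.4875165435; d2 = -0.0513711999
phi(d1) = 0.3542420922; exp(-qT) = 1.0000000000; exp(-rT) = 0.9417645336
Vega = S * exp(-qT) * phi(d1) * sqrt(T) = 45.9800 * 1.0000000000 * 0.3542420922 * 1.2247448714 = 19.948707

Answer: Vega = 19.948707


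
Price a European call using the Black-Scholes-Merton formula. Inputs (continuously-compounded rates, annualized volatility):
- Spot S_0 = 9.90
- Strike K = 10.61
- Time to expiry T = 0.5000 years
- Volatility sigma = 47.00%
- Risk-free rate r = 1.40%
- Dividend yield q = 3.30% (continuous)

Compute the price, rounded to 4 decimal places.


d1 = (ln(S/K) + (r - q + 0.5*sigma^2) * T) / (sigma * sqrt(T)) = -0.07082260
d2 = d1 - sigma * sqrt(T) = -0.40316279
exp(-rT) = 0.99302444; exp(-qT) = 0.98363538
C = S_0 * exp(-qT) * N(d1) - K * exp(-rT) * N(d2)
N(d1) = 0.47176947; N(d2) = 0.34341424
C = 9.9000 * 0.98363538 * 0.47176947 - 10.6100 * 0.99302444 * 0.34341424 = 0.9759

Answer: Price = 0.9759


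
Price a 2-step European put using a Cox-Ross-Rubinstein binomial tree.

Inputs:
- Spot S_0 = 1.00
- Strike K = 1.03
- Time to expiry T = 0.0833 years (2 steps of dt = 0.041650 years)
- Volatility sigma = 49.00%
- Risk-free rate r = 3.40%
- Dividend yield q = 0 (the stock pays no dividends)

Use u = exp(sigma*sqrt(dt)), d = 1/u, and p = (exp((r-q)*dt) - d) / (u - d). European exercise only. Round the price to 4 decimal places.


dt = T/N = 0.041650
u = exp(sigma*sqrt(dt)) = 1.105172; d = 1/u = 0.904837
p = (exp((r-q)*dt) - d) / (u - d) = 0.482094
Discount per step: exp(-r*dt) = 0.998585
Stock lattice S(k, i) with i counting down-moves:
  k=0: S(0,0) = 1.0000
  k=1: S(1,0) = 1.1052; S(1,1) = 0.9048
  k=2: S(2,0) = 1.2214; S(2,1) = 1.0000; S(2,2) = 0.8187
Terminal payoffs V(N, i) = max(K - S_T, 0):
  V(2,0) = 0.000000; V(2,1) = 0.030000; V(2,2) = 0.211271
Backward induction: V(k, i) = exp(-r*dt) * [p * V(k+1, i) + (1-p) * V(k+1, i+1)].
  V(1,0) = exp(-r*dt) * [p*0.000000 + (1-p)*0.030000] = 0.015515
  V(1,1) = exp(-r*dt) * [p*0.030000 + (1-p)*0.211271] = 0.123706
  V(0,0) = exp(-r*dt) * [p*0.015515 + (1-p)*0.123706] = 0.071446

Answer: Price = V(0,0) = 0.0714


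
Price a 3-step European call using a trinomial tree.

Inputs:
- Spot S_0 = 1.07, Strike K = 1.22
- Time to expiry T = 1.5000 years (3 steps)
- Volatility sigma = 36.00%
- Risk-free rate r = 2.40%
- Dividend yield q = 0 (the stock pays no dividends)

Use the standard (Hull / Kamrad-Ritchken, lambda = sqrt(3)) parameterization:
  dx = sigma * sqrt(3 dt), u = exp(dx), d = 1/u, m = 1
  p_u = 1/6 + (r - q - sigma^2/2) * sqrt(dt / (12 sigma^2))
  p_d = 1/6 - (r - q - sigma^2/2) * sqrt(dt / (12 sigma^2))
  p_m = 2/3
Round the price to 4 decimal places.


Answer: Price = V(0,0) = 0.1490

Derivation:
dt = T/N = 0.500000; dx = sigma*sqrt(3*dt) = 0.440908
u = exp(dx) = 1.554118; d = 1/u = 0.643452
p_u = 0.143533, p_m = 0.666667, p_d = 0.189801
Discount per step: exp(-r*dt) = 0.988072
Stock lattice S(k, j) with j the centered position index:
  k=0: S(0,+0) = 1.0700
  k=1: S(1,-1) = 0.6885; S(1,+0) = 1.0700; S(1,+1) = 1.6629
  k=2: S(2,-2) = 0.4430; S(2,-1) = 0.6885; S(2,+0) = 1.0700; S(2,+1) = 1.6629; S(2,+2) = 2.5844
  k=3: S(3,-3) = 0.2851; S(3,-2) = 0.4430; S(3,-1) = 0.6885; S(3,+0) = 1.0700; S(3,+1) = 1.6629; S(3,+2) = 2.5844; S(3,+3) = 4.0164
Terminal payoffs V(N, j) = max(S_T - K, 0):
  V(3,-3) = 0.000000; V(3,-2) = 0.000000; V(3,-1) = 0.000000; V(3,+0) = 0.000000; V(3,+1) = 0.442906; V(3,+2) = 1.364352; V(3,+3) = 2.796388
Backward induction: V(k, j) = exp(-r*dt) * [p_u * V(k+1, j+1) + p_m * V(k+1, j) + p_d * V(k+1, j-1)]
  V(2,-2) = exp(-r*dt) * [p_u*0.000000 + p_m*0.000000 + p_d*0.000000] = 0.000000
  V(2,-1) = exp(-r*dt) * [p_u*0.000000 + p_m*0.000000 + p_d*0.000000] = 0.000000
  V(2,+0) = exp(-r*dt) * [p_u*0.442906 + p_m*0.000000 + p_d*0.000000] = 0.062813
  V(2,+1) = exp(-r*dt) * [p_u*1.364352 + p_m*0.442906 + p_d*0.000000] = 0.485242
  V(2,+2) = exp(-r*dt) * [p_u*2.796388 + p_m*1.364352 + p_d*0.442906] = 1.378365
  V(1,-1) = exp(-r*dt) * [p_u*0.062813 + p_m*0.000000 + p_d*0.000000] = 0.008908
  V(1,+0) = exp(-r*dt) * [p_u*0.485242 + p_m*0.062813 + p_d*0.000000] = 0.110193
  V(1,+1) = exp(-r*dt) * [p_u*1.378365 + p_m*0.485242 + p_d*0.062813] = 0.526896
  V(0,+0) = exp(-r*dt) * [p_u*0.526896 + p_m*0.110193 + p_d*0.008908] = 0.148981


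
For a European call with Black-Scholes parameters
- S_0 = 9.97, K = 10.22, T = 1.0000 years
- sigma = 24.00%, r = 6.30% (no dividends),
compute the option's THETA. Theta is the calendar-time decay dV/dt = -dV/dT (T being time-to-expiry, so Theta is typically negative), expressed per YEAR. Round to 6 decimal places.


Answer: Theta = -0.770787

Derivation:
d1 = 0.2793083300; d2 = 0.0393083300
phi(d1) = 0.3836804997; exp(-qT) = 1.0000000000; exp(-rT) = 0.9389434737
Theta = -S*exp(-qT)*phi(d1)*sigma/(2*sqrt(T)) - r*K*exp(-rT)*N(d2) + q*S*exp(-qT)*N(d1)
N(d1) = 0.6099958929; N(d2) = 0.5156777173; sqrt(T) = 1.0000000000
Term 1 = -9.9700 * 1.0000000000 * 0.3836804997 * 0.2400 / (2 * 1.0000000000) = -0.4590353498
Term 2 = -0.0630 * 10.2200 * 0.9389434737 * 0.5156777173 = -0.3117520074
Term 3 = 0 (no dividend yield, q = 0)
Theta = -0.4590353498 + (-0.3117520074) + (0.0000000000) = -0.770787


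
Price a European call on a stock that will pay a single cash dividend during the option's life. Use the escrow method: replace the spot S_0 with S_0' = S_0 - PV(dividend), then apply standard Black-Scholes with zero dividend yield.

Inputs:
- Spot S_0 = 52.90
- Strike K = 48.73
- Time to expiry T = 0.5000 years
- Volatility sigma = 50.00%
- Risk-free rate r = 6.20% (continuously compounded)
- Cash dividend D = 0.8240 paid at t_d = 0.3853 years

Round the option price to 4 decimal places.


PV(D) = D * exp(-r * t_d) = 0.8240 * 0.97639447 = 0.80454905
S_0' = S_0 - PV(D) = 52.9000 - 0.80454905 = 52.09545095
d1 = (ln(S_0'/K) + (r + sigma^2/2)*T) / (sigma*sqrt(T)) = 0.45334815
d2 = d1 - sigma*sqrt(T) = 0.09979476
exp(-rT) = 0.96947557
N(d1) = 0.67485097; N(d2) = 0.53974636
C = S_0' * N(d1) - K * exp(-rT) * N(d2) = 52.09545095 * 0.67485097 - 48.7300 * 0.96947557 * 0.53974636 = 9.6577

Answer: Price = 9.6577


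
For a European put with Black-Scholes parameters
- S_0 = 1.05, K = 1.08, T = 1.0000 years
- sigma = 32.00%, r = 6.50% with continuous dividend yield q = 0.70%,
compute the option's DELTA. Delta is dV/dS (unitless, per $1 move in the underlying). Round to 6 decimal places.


Answer: Delta = -0.397260

Derivation:
d1 = 0.2532160095; d2 = -0.0667839905
phi(d1) = 0.3863553617; exp(-qT) = 0.9930244429; exp(-rT) = 0.9370674634
N(-d1) = 0.4000506479
Delta = -exp(-qT) * N(-d1) = -0.9930244429 * 0.4000506479 = -0.397260


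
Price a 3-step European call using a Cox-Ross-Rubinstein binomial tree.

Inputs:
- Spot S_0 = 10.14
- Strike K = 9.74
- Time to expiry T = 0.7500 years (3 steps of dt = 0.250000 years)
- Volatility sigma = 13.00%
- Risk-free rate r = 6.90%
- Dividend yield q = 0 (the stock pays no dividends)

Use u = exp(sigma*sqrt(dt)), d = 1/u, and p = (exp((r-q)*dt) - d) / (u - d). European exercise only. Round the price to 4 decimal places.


dt = T/N = 0.250000
u = exp(sigma*sqrt(dt)) = 1.067159; d = 1/u = 0.937067
p = (exp((r-q)*dt) - d) / (u - d) = 0.617505
Discount per step: exp(-r*dt) = 0.982898
Stock lattice S(k, i) with i counting down-moves:
  k=0: S(0,0) = 10.1400
  k=1: S(1,0) = 10.8210; S(1,1) = 9.5019
  k=2: S(2,0) = 11.5477; S(2,1) = 10.1400; S(2,2) = 8.9039
  k=3: S(3,0) = 12.3233; S(3,1) = 10.8210; S(3,2) = 9.5019; S(3,3) = 8.3435
Terminal payoffs V(N, i) = max(S_T - K, 0):
  V(3,0) = 2.583253; V(3,1) = 1.080993; V(3,2) = 0.000000; V(3,3) = 0.000000
Backward induction: V(k, i) = exp(-r*dt) * [p * V(k+1, i) + (1-p) * V(k+1, i+1)].
  V(2,0) = exp(-r*dt) * [p*2.583253 + (1-p)*1.080993] = 1.974294
  V(2,1) = exp(-r*dt) * [p*1.080993 + (1-p)*0.000000] = 0.656102
  V(2,2) = exp(-r*dt) * [p*0.000000 + (1-p)*0.000000] = 0.000000
  V(1,0) = exp(-r*dt) * [p*1.974294 + (1-p)*0.656102] = 1.444950
  V(1,1) = exp(-r*dt) * [p*0.656102 + (1-p)*0.000000] = 0.398218
  V(0,0) = exp(-r*dt) * [p*1.444950 + (1-p)*0.398218] = 1.026716

Answer: Price = V(0,0) = 1.0267
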